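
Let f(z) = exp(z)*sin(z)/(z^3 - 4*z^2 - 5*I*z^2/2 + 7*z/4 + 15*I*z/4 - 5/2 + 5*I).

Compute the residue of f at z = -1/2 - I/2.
Write f(z) = P(z)/Q(z) with P(z) = exp(z)*sin(z) and Q(z) = z^3 - 4*z^2 - 5*I*z^2/2 + 7*z/4 + 15*I*z/4 - 5/2 + 5*I.
The denominator factors as Q(z) = (z - 3 - I)*(z - 3/2 - 2*I)*(z + 1/2 + I/2), so z = -1/2 - I/2 is a simple zero of Q and P is analytic there; z = -1/2 - I/2 is therefore a simple pole and
  Res(f, z₀) = P(z₀)/Q'(z₀).

Q'(z) = 3*z^2 - 8*z - 5*I*z + 7/4 + 15*I/4, so Q'(-1/2 - I/2) = 13/4 + 47*I/4.
P(-1/2 - I/2) = -exp(-1/2 - I/2)*sin(1/2 + I/2).

Res(f, -1/2 - I/2) = (-exp(-1/2 - I/2)*sin(1/2 + I/2))/(13/4 + 47*I/4) = (-26/1189 + 94*I/1189)*exp(-1/2 - I/2)*sin(1/2 + I/2)

Final answer: (-26/1189 + 94*I/1189)*exp(-1/2 - I/2)*sin(1/2 + I/2)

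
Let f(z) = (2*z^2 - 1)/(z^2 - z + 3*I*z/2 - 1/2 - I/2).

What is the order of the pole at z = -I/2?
1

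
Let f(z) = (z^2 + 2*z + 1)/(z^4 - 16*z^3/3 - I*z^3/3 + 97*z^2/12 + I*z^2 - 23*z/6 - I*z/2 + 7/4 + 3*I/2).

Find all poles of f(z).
The singularities of f are the zeros of the denominator. Factoring,
  z^4 - 16*z^3/3 - I*z^3/3 + 97*z^2/12 + I*z^2 - 23*z/6 - I*z/2 + 7/4 + 3*I/2 = (z - I/2)*(z - 1/3 + 2*I/3)*(z - 2 - I/2)*(z - 3)
so the candidates are z = I/2, z = 1/3 - 2*I/3, z = 2 + I/2, z = 3.

Check the numerator P(z) = z^2 + 2*z + 1 at each one:
  P(I/2) = 3/4 + I ≠ 0, so z = I/2 is a (simple) pole.
  P(1/3 - 2*I/3) = 4/3 - 16*I/9 ≠ 0, so z = 1/3 - 2*I/3 is a (simple) pole.
  P(2 + I/2) = 35/4 + 3*I ≠ 0, so z = 2 + I/2 is a (simple) pole.
  P(3) = 16 ≠ 0, so z = 3 is a (simple) pole.

Poles of f: {I/2, 1/3 - 2*I/3, 2 + I/2, 3}

Final answer: {I/2, 1/3 - 2*I/3, 2 + I/2, 3}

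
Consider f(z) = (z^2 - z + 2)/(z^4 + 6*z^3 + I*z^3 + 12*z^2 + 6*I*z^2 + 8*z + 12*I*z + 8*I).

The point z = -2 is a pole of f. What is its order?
Factor the denominator:
  z^4 + 6*z^3 + I*z^3 + 12*z^2 + 6*I*z^2 + 8*z + 12*I*z + 8*I = (z + 2)^3*(z + I)

The numerator P(z) = z^2 - z + 2 has P(-2) = 8 ≠ 0, so no factor of (z + 2) cancels.
Near z = -2 we can therefore write f(z) = g(z)/(z + 2)^3 with g analytic at -2 and g(-2) ≠ 0 (g is the numerator divided by the remaining denominator factors).

Hence z = -2 is a pole of order 3.

Final answer: 3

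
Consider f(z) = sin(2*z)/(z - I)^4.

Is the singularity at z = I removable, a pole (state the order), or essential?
Write f(z) = g(z)/(z - I)^4 with g(z) = sin(2*z).
g is entire and g(I) = I*sinh(2) ≠ 0, so no factor of (z - I) cancels: the Laurent expansion of f about z = I starts at the power -4, i.e. lim_{z→z₀} (z - z₀)^4 f(z) = I*sinh(2) is finite and nonzero.
So z = I is a pole of order 4.

Final answer: pole of order 4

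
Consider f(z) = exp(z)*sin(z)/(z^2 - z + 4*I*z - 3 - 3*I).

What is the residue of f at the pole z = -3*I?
Write f(z) = P(z)/Q(z) with P(z) = exp(z)*sin(z) and Q(z) = z^2 - z + 4*I*z - 3 - 3*I.
The denominator factors as Q(z) = (z + 3*I)*(z - 1 + I), so z = -3*I is a simple zero of Q and P is analytic there; z = -3*I is therefore a simple pole and
  Res(f, z₀) = P(z₀)/Q'(z₀).

Q'(z) = 2*z - 1 + 4*I, so Q'(-3*I) = -1 - 2*I.
P(-3*I) = -I*exp(-3*I)*sinh(3).

Res(f, -3*I) = (-I*exp(-3*I)*sinh(3))/(-1 - 2*I) = (2/5 + I/5)*exp(-3*I)*sinh(3)

Final answer: (2/5 + I/5)*exp(-3*I)*sinh(3)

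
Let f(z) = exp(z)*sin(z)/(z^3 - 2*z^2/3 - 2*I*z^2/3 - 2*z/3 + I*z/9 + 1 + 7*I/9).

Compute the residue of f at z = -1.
(-297/1258 + 117*I/1258)*exp(-1)*sin(1)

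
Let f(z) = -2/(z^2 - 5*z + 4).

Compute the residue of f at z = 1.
2/3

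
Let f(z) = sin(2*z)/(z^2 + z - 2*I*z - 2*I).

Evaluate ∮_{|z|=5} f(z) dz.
By the residue theorem, ∮_C f(z) dz = 2πi · (sum of the residues of f at the poles inside |z| = 5).

The denominator factors as (z - 2*I)*(z + 1), so the singularities of f are simple poles at z = 2*I, z = -1.
  |2*I|² = 4 < 25 = 5², so this pole is inside the contour.
  |-1|² = 1 < 25 = 5², so this pole is inside the contour.

With P(z) = sin(2*z) and Q(z) = z^2 + z - 2*I*z - 2*I, each pole is simple, so Res(f, z₀) = P(z₀)/Q'(z₀) with Q'(z) = 2*z + 1 - 2*I.
  Res(f, 2*I) = P(2*I)/Q'(2*I) = (I*sinh(4))/(1 + 2*I) = (2/5 + I/5)*sinh(4)
  Res(f, -1) = P(-1)/Q'(-1) = (-sin(2))/(-1 - 2*I) = (1/5 - 2*I/5)*sin(2)

Sum of residues inside C: (1/5 - 2*I/5)*sin(2) + (2/5 + I/5)*sinh(4)
∮_C f(z) dz = 2πi · ((1/5 - 2*I/5)*sin(2) + (2/5 + I/5)*sinh(4)) = pi*(4/5 + 2*I/5)*sin(2) + pi*(-2/5 + 4*I/5)*sinh(4)

Final answer: pi*(4/5 + 2*I/5)*sin(2) + pi*(-2/5 + 4*I/5)*sinh(4)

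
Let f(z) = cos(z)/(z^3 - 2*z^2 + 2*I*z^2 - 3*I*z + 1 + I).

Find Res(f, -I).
Write f(z) = P(z)/Q(z) with P(z) = cos(z) and Q(z) = z^3 - 2*z^2 + 2*I*z^2 - 3*I*z + 1 + I.
The denominator factors as Q(z) = (z - 1)*(z - 1 + I)*(z + I), so z = -I is a simple zero of Q and P is analytic there; z = -I is therefore a simple pole and
  Res(f, z₀) = P(z₀)/Q'(z₀).

Q'(z) = 3*z^2 - 4*z + 4*I*z - 3*I, so Q'(-I) = 1 + I.
P(-I) = cosh(1).

Res(f, -I) = (cosh(1))/(1 + I) = (1/2 - I/2)*cosh(1)

Final answer: (1/2 - I/2)*cosh(1)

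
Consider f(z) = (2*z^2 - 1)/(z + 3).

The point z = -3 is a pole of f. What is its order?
1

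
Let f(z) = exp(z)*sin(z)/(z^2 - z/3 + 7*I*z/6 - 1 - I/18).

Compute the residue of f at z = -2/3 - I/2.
(60/101 + 6*I/101)*exp(-2/3 - I/2)*sin(2/3 + I/2)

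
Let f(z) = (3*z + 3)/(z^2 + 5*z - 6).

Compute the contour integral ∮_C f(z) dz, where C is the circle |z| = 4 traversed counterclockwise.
By the residue theorem, ∮_C f(z) dz = 2πi · (sum of the residues of f at the poles inside |z| = 4).

The denominator factors as (z + 6)*(z - 1), so the singularities of f are simple poles at z = -6, z = 1.
  |-6|² = 36 > 16 = 4², so this pole is outside the contour.
  |1|² = 1 < 16 = 4², so this pole is inside the contour.

With P(z) = 3*z + 3 and Q(z) = z^2 + 5*z - 6, each pole is simple, so Res(f, z₀) = P(z₀)/Q'(z₀) with Q'(z) = 2*z + 5.
  Res(f, 1) = P(1)/Q'(1) = (6)/(7) = 6/7

∮_C f(z) dz = 2πi · (6/7) = 12*I*pi/7

Final answer: 12*I*pi/7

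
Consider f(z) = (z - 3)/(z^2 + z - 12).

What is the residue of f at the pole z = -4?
Write f(z) = P(z)/Q(z) with P(z) = z - 3 and Q(z) = z^2 + z - 12.
The denominator factors as Q(z) = (z + 4)*(z - 3), so z = -4 is a simple zero of Q and P is analytic there; z = -4 is therefore a simple pole and
  Res(f, z₀) = P(z₀)/Q'(z₀).

Q'(z) = 2*z + 1, so Q'(-4) = -7.
P(-4) = -7.

Res(f, -4) = (-7)/(-7) = 1

Final answer: 1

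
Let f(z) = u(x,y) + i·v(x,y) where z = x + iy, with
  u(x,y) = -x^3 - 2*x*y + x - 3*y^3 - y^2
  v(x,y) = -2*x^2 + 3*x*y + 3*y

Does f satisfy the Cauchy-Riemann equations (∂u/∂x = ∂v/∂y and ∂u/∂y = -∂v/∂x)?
∂u/∂x = -3*x^2 - 2*y + 1
∂v/∂y = 3*x + 3
∂u/∂y = -2*x - 9*y^2 - 2*y
∂v/∂x = -4*x + 3*y
∂u/∂x ≠ ∂v/∂y and ∂u/∂y ≠ -∂v/∂x; the Cauchy-Riemann equations are not satisfied, so f is not analytic.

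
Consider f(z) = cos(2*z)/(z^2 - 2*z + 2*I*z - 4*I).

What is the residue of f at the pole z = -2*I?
(-1/4 + I/4)*cosh(4)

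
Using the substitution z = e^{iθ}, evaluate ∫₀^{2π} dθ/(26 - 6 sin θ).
sqrt(10)*pi/40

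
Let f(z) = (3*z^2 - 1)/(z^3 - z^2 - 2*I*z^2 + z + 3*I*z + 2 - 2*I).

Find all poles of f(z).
The singularities of f are the zeros of the denominator. Factoring,
  z^3 - z^2 - 2*I*z^2 + z + 3*I*z + 2 - 2*I = (z - I)*(z - 2*I)*(z - 1 + I)
so the candidates are z = I, z = 2*I, z = 1 - I.

Check the numerator P(z) = 3*z^2 - 1 at each one:
  P(I) = -4 ≠ 0, so z = I is a (simple) pole.
  P(2*I) = -13 ≠ 0, so z = 2*I is a (simple) pole.
  P(1 - I) = -1 - 6*I ≠ 0, so z = 1 - I is a (simple) pole.

Poles of f: {I, 2*I, 1 - I}

Final answer: {I, 2*I, 1 - I}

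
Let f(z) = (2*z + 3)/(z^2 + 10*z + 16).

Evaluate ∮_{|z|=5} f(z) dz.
By the residue theorem, ∮_C f(z) dz = 2πi · (sum of the residues of f at the poles inside |z| = 5).

The denominator factors as (z + 2)*(z + 8), so the singularities of f are simple poles at z = -2, z = -8.
  |-2|² = 4 < 25 = 5², so this pole is inside the contour.
  |-8|² = 64 > 25 = 5², so this pole is outside the contour.

With P(z) = 2*z + 3 and Q(z) = z^2 + 10*z + 16, each pole is simple, so Res(f, z₀) = P(z₀)/Q'(z₀) with Q'(z) = 2*z + 10.
  Res(f, -2) = P(-2)/Q'(-2) = (-1)/(6) = -1/6

∮_C f(z) dz = 2πi · (-1/6) = -I*pi/3

Final answer: -I*pi/3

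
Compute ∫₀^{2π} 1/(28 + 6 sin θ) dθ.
sqrt(187)*pi/187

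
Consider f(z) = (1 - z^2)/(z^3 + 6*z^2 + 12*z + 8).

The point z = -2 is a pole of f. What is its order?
Factor the denominator:
  z^3 + 6*z^2 + 12*z + 8 = (z + 2)^3

The numerator P(z) = 1 - z^2 has P(-2) = -3 ≠ 0, so no factor of (z + 2) cancels.
Near z = -2 we can therefore write f(z) = g(z)/(z + 2)^3 with g analytic at -2 and g(-2) ≠ 0 (g is just the numerator).

Hence z = -2 is a pole of order 3.

Final answer: 3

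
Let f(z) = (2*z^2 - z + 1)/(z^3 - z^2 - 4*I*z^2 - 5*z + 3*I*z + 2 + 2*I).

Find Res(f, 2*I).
Write f(z) = P(z)/Q(z) with P(z) = 2*z^2 - z + 1 and Q(z) = z^3 - z^2 - 4*I*z^2 - 5*z + 3*I*z + 2 + 2*I.
The denominator factors as Q(z) = (z - I)*(z - 1 - I)*(z - 2*I), so z = 2*I is a simple zero of Q and P is analytic there; z = 2*I is therefore a simple pole and
  Res(f, z₀) = P(z₀)/Q'(z₀).

Q'(z) = 3*z^2 - 2*z - 8*I*z - 5 + 3*I, so Q'(2*I) = -1 - I.
P(2*I) = -7 - 2*I.

Res(f, 2*I) = (-7 - 2*I)/(-1 - I) = 9/2 - 5*I/2

Final answer: 9/2 - 5*I/2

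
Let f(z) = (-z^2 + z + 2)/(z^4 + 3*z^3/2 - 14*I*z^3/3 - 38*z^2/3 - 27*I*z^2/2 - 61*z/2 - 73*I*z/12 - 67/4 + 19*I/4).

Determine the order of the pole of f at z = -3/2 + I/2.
2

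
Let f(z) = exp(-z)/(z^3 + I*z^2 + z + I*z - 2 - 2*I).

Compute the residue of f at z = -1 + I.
(-1/50 + 7*I/50)*exp(1 - I)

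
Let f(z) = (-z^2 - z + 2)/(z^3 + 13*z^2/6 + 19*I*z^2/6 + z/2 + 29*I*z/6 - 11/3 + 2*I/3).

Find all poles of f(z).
The singularities of f are the zeros of the denominator. Factoring,
  z^3 + 13*z^2/6 + 19*I*z^2/6 + z/2 + 29*I*z/6 - 11/3 + 2*I/3 = (z - 1/3 + 2*I/3)*(z + 3/2 - I/2)*(z + 1 + 3*I)
so the candidates are z = 1/3 - 2*I/3, z = -3/2 + I/2, z = -1 - 3*I.

Check the numerator P(z) = -z^2 - z + 2 at each one:
  P(1/3 - 2*I/3) = 2 + 10*I/9 ≠ 0, so z = 1/3 - 2*I/3 is a (simple) pole.
  P(-3/2 + I/2) = 3/2 + I ≠ 0, so z = -3/2 + I/2 is a (simple) pole.
  P(-1 - 3*I) = 11 - 3*I ≠ 0, so z = -1 - 3*I is a (simple) pole.

Poles of f: {-3/2 + I/2, -1 - 3*I, 1/3 - 2*I/3}

Final answer: {-3/2 + I/2, -1 - 3*I, 1/3 - 2*I/3}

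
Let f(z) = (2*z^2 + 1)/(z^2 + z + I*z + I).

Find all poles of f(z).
The singularities of f are the zeros of the denominator. Factoring,
  z^2 + z + I*z + I = (z + 1)*(z + I)
so the candidates are z = -1, z = -I.

Check the numerator P(z) = 2*z^2 + 1 at each one:
  P(-1) = 3 ≠ 0, so z = -1 is a (simple) pole.
  P(-I) = -1 ≠ 0, so z = -I is a (simple) pole.

Poles of f: {-1, -I}

Final answer: {-1, -I}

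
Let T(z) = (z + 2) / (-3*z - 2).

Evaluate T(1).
Substitute z = 1:
  numerator:   (1) + 2 = 3
  denominator: -3*(1) - 2 = -5
T(1) = (3)/(-5) = -3/5

Final answer: -3/5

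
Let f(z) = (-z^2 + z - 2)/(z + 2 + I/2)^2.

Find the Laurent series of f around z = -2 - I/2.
(-31/4 - 5*I/2)/(z + 2 + I/2)^2 + (5 + I)/(z + 2 + I/2) - 1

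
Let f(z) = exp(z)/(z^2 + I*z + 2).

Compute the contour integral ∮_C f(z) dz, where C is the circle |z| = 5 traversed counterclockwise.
By the residue theorem, ∮_C f(z) dz = 2πi · (sum of the residues of f at the poles inside |z| = 5).

The denominator factors as (z - I)*(z + 2*I), so the singularities of f are simple poles at z = I, z = -2*I.
  |I|² = 1 < 25 = 5², so this pole is inside the contour.
  |-2*I|² = 4 < 25 = 5², so this pole is inside the contour.

With P(z) = exp(z) and Q(z) = z^2 + I*z + 2, each pole is simple, so Res(f, z₀) = P(z₀)/Q'(z₀) with Q'(z) = 2*z + I.
  Res(f, I) = P(I)/Q'(I) = (exp(I))/(3*I) = -I*exp(I)/3
  Res(f, -2*I) = P(-2*I)/Q'(-2*I) = (exp(-2*I))/(-3*I) = I*exp(-2*I)/3

Sum of residues inside C: -I*exp(I)/3 + I*exp(-2*I)/3
∮_C f(z) dz = 2πi · (-I*exp(I)/3 + I*exp(-2*I)/3) = 2*pi*exp(I)/3 - 2*pi*exp(-2*I)/3

Final answer: 2*pi*exp(I)/3 - 2*pi*exp(-2*I)/3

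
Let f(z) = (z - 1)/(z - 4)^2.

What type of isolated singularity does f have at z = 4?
pole of order 2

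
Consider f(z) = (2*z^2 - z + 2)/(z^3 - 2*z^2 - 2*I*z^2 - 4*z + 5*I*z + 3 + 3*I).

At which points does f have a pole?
{-1 + I, I, 3}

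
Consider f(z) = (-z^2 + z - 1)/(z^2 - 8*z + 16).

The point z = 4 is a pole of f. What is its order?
Factor the denominator:
  z^2 - 8*z + 16 = (z - 4)^2

The numerator P(z) = -z^2 + z - 1 has P(4) = -13 ≠ 0, so no factor of (z - 4) cancels.
Near z = 4 we can therefore write f(z) = g(z)/(z - 4)^2 with g analytic at 4 and g(4) ≠ 0 (g is just the numerator).

Hence z = 4 is a pole of order 2.

Final answer: 2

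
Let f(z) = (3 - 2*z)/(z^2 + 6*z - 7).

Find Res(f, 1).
Write f(z) = P(z)/Q(z) with P(z) = 3 - 2*z and Q(z) = z^2 + 6*z - 7.
The denominator factors as Q(z) = (z + 7)*(z - 1), so z = 1 is a simple zero of Q and P is analytic there; z = 1 is therefore a simple pole and
  Res(f, z₀) = P(z₀)/Q'(z₀).

Q'(z) = 2*z + 6, so Q'(1) = 8.
P(1) = 1.

Res(f, 1) = (1)/(8) = 1/8

Final answer: 1/8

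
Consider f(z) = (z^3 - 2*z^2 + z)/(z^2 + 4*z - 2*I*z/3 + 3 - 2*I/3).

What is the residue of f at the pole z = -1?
Write f(z) = P(z)/Q(z) with P(z) = z^3 - 2*z^2 + z and Q(z) = z^2 + 4*z - 2*I*z/3 + 3 - 2*I/3.
The denominator factors as Q(z) = (z + 1)*(z + 3 - 2*I/3), so z = -1 is a simple zero of Q and P is analytic there; z = -1 is therefore a simple pole and
  Res(f, z₀) = P(z₀)/Q'(z₀).

Q'(z) = 2*z + 4 - 2*I/3, so Q'(-1) = 2 - 2*I/3.
P(-1) = -4.

Res(f, -1) = (-4)/(2 - 2*I/3) = -9/5 - 3*I/5

Final answer: -9/5 - 3*I/5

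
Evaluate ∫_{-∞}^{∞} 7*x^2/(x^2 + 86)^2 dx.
Let f(z) = 7*z^2/(z^2 + 86)^2. The denominator has no real zeros and deg Q - deg P = 2 ≥ 2, so the integral of f over the upper semicircle |z| = R tends to 0 as R → ∞. Closing the contour in the upper half-plane,
  ∫_{-∞}^{∞} f(x) dx = 2πi · Σ Res(f, z_k)  over the poles with Im z_k > 0.

Zeros of the denominator: z^2 + 86 = 0 gives z = ±sqrt(86)*I.
Upper half-plane: z = sqrt(86)*I (a pole of order 2).

Write f(z) = g(z)/(z - sqrt(86)*I)^2 with g(z) = 7*z^2/(z + sqrt(86)*I)^2. For a double pole, Res(f, z₀) = g'(z₀):
  g'(z) = 14*sqrt(86)*I*z/(z + sqrt(86)*I)^3
  Res(f, sqrt(86)*I) = g'(sqrt(86)*I) = -7*sqrt(86)*I/344

∫_{-∞}^{∞} f(x) dx = 2πi · (-7*sqrt(86)*I/344) = 7*sqrt(86)*pi/172

Final answer: 7*sqrt(86)*pi/172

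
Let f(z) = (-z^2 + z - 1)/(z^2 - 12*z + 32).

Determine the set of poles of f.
{4, 8}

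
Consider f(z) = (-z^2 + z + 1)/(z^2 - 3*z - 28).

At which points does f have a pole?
The singularities of f are the zeros of the denominator. Factoring,
  z^2 - 3*z - 28 = (z + 4)*(z - 7)
so the candidates are z = -4, z = 7.

Check the numerator P(z) = -z^2 + z + 1 at each one:
  P(-4) = -19 ≠ 0, so z = -4 is a (simple) pole.
  P(7) = -41 ≠ 0, so z = 7 is a (simple) pole.

Poles of f: {-4, 7}

Final answer: {-4, 7}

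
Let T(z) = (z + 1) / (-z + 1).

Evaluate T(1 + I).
-1 + 2*I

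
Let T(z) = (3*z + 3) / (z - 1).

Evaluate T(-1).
Substitute z = -1:
  numerator:   3*(-1) + 3 = 0
  denominator: (-1) - 1 = -2
T(-1) = (0)/(-2) = 0

Final answer: 0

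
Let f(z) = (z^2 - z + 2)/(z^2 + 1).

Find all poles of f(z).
The singularities of f are the zeros of the denominator. Factoring,
  z^2 + 1 = (z - I)*(z + I)
so the candidates are z = I, z = -I.

Check the numerator P(z) = z^2 - z + 2 at each one:
  P(I) = 1 - I ≠ 0, so z = I is a (simple) pole.
  P(-I) = 1 + I ≠ 0, so z = -I is a (simple) pole.

Poles of f: {-I, I}

Final answer: {-I, I}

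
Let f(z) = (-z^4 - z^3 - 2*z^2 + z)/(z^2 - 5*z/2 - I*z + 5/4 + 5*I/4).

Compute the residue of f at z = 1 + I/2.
5/8 + 35*I/4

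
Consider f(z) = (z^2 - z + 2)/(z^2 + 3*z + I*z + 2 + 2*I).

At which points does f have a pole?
The singularities of f are the zeros of the denominator. Factoring,
  z^2 + 3*z + I*z + 2 + 2*I = (z + 1 + I)*(z + 2)
so the candidates are z = -1 - I, z = -2.

Check the numerator P(z) = z^2 - z + 2 at each one:
  P(-1 - I) = 3 + 3*I ≠ 0, so z = -1 - I is a (simple) pole.
  P(-2) = 8 ≠ 0, so z = -2 is a (simple) pole.

Poles of f: {-2, -1 - I}

Final answer: {-2, -1 - I}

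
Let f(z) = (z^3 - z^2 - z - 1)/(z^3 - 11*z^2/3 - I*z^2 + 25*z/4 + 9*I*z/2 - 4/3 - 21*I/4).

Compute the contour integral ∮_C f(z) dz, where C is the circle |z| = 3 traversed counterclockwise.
By the residue theorem, ∮_C f(z) dz = 2πi · (sum of the residues of f at the poles inside |z| = 3).

The denominator factors as (z - 1 - 3*I/2)*(z - 2 + 3*I/2)*(z - 2/3 - I), so the singularities of f are simple poles at z = 1 + 3*I/2, z = 2 - 3*I/2, z = 2/3 + I.
  |1 + 3*I/2|² = 13/4 < 9 = 3², so this pole is inside the contour.
  |2 - 3*I/2|² = 25/4 < 9 = 3², so this pole is inside the contour.
  |2/3 + I|² = 13/9 < 9 = 3², so this pole is inside the contour.

With P(z) = z^3 - z^2 - z - 1 and Q(z) = z^3 - 11*z^2/3 - I*z^2 + 25*z/4 + 9*I*z/2 - 4/3 - 21*I/4, each pole is simple, so Res(f, z₀) = P(z₀)/Q'(z₀) with Q'(z) = 3*z^2 - 22*z/3 - 2*I*z + 25/4 + 9*I/2.
  Res(f, 1 + 3*I/2) = P(1 + 3*I/2)/Q'(1 + 3*I/2) = (-13/2 - 27*I/8)/(-11/6 + I/2) = 1473/520 + 1359*I/520
  Res(f, 2 - 3*I/2) = P(2 - 3*I/2)/Q'(2 - 3*I/2) = (-41/4 - 57*I/8)/(-37/6 - 13*I/2) = 15771/11560 - 3267*I/11560
  Res(f, 2/3 + I) = P(2/3 + I)/Q'(2/3 + I) = (-76/27 - 2*I)/(61/36 - I/6) = -17248/11271 - 5000*I/3757

Sum of residues inside C: 8/3 + I
∮_C f(z) dz = 2πi · (8/3 + I) = pi*(-2 + 16*I/3)

Final answer: pi*(-2 + 16*I/3)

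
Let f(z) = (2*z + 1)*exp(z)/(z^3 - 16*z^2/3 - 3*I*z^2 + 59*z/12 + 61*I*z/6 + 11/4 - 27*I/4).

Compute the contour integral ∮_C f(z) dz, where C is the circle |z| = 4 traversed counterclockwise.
By the residue theorem, ∮_C f(z) dz = 2πi · (sum of the residues of f at the poles inside |z| = 4).

The denominator factors as (z - 1/3 - I)*(z - 3 - 3*I/2)*(z - 2 - I/2), so the singularities of f are simple poles at z = 1/3 + I, z = 3 + 3*I/2, z = 2 + I/2.
  |1/3 + I|² = 10/9 < 16 = 4², so this pole is inside the contour.
  |3 + 3*I/2|² = 45/4 < 16 = 4², so this pole is inside the contour.
  |2 + I/2|² = 17/4 < 16 = 4², so this pole is inside the contour.

With P(z) = (2*z + 1)*exp(z) and Q(z) = z^3 - 16*z^2/3 - 3*I*z^2 + 59*z/12 + 61*I*z/6 + 11/4 - 27*I/4, each pole is simple, so Res(f, z₀) = P(z₀)/Q'(z₀) with Q'(z) = 3*z^2 - 32*z/3 - 6*I*z + 59/12 + 61*I/6.
  Res(f, 1/3 + I) = P(1/3 + I)/Q'(1/3 + I) = ((5/3 + 2*I)*exp(1/3 + I))/(169/36 - I/2) = (8844/28885 + 13248*I/28885)*exp(1/3 + I)
  Res(f, 3 + 3*I/2) = P(3 + 3*I/2)/Q'(3 + 3*I/2) = ((7 + 3*I)*exp(3 + 3*I/2))/(13/6 + 19*I/6) = (444/265 - 282*I/265)*exp(3 + 3*I/2)
  Res(f, 2 + I/2) = P(2 + I/2)/Q'(2 + I/2) = ((5 + I)*exp(2 + I/2))/(-13/6 - 7*I/6) = (-216/109 + 66*I/109)*exp(2 + I/2)

Sum of residues inside C: (-216/109 + 66*I/109)*exp(2 + I/2) + (8844/28885 + 13248*I/28885)*exp(1/3 + I) + (444/265 - 282*I/265)*exp(3 + 3*I/2)
∮_C f(z) dz = 2πi · ((-216/109 + 66*I/109)*exp(2 + I/2) + (8844/28885 + 13248*I/28885)*exp(1/3 + I) + (444/265 - 282*I/265)*exp(3 + 3*I/2)) = pi*(-132/109 - 432*I/109)*exp(2 + I/2) + pi*(-26496/28885 + 17688*I/28885)*exp(1/3 + I) + pi*(564/265 + 888*I/265)*exp(3 + 3*I/2)

Final answer: pi*(-132/109 - 432*I/109)*exp(2 + I/2) + pi*(-26496/28885 + 17688*I/28885)*exp(1/3 + I) + pi*(564/265 + 888*I/265)*exp(3 + 3*I/2)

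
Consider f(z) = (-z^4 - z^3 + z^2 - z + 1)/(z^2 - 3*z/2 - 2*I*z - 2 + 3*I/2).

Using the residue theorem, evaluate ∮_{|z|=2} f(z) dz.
By the residue theorem, ∮_C f(z) dz = 2πi · (sum of the residues of f at the poles inside |z| = 2).

The denominator factors as (z - 2 - I)*(z + 1/2 - I), so the singularities of f are simple poles at z = 2 + I, z = -1/2 + I.
  |2 + I|² = 5 > 4 = 2², so this pole is outside the contour.
  |-1/2 + I|² = 5/4 < 4 = 2², so this pole is inside the contour.

With P(z) = -z^4 - z^3 + z^2 - z + 1 and Q(z) = z^2 - 3*z/2 - 2*I*z - 2 + 3*I/2, each pole is simple, so Res(f, z₀) = P(z₀)/Q'(z₀) with Q'(z) = 2*z - 3/2 - 2*I.
  Res(f, -1/2 + I) = P(-1/2 + I)/Q'(-1/2 + I) = (-3/16 - 13*I/4)/(-5/2) = 3/40 + 13*I/10

∮_C f(z) dz = 2πi · (3/40 + 13*I/10) = pi*(-13/5 + 3*I/20)

Final answer: pi*(-13/5 + 3*I/20)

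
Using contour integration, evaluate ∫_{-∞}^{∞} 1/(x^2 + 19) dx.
Let f(z) = 1/(z^2 + 19). The denominator has no real zeros and deg Q - deg P = 2 ≥ 2, so the integral of f over the upper semicircle |z| = R tends to 0 as R → ∞. Closing the contour in the upper half-plane,
  ∫_{-∞}^{∞} f(x) dx = 2πi · Σ Res(f, z_k)  over the poles with Im z_k > 0.

Zeros of the denominator: z^2 + 19 = 0 gives z = ±sqrt(19)*I.
Upper half-plane: z = sqrt(19)*I (simple).

Each pole is a simple zero of Q(z) = z^2 + 19, so Res(f, z₀) = P(z₀)/Q'(z₀) with P(z) = 1, Q'(z) = 2*z:
  Res(f, sqrt(19)*I) = (1)/(2*sqrt(19)*I) = -sqrt(19)*I/38

∫_{-∞}^{∞} f(x) dx = 2πi · (-sqrt(19)*I/38) = sqrt(19)*pi/19

Final answer: sqrt(19)*pi/19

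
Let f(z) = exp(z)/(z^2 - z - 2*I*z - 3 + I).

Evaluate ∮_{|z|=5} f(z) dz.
-2*I*pi*exp(-1 + I)/3 + 2*I*pi*exp(2 + I)/3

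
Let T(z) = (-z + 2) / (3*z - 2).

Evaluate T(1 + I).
Substitute z = 1 + I:
  numerator:   -(1 + I) + 2 = 1 - I
  denominator: 3*(1 + I) - 2 = 1 + 3*I
T(1 + I) = (1 - I)/(1 + 3*I); multiplying numerator and denominator by the conjugate 1 - 3*I gives (-2 - 4*I)/10 = -1/5 - 2*I/5

Final answer: -1/5 - 2*I/5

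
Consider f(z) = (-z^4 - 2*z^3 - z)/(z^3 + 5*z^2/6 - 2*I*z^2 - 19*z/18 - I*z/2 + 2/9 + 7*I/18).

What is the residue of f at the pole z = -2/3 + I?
152/27 - 358*I/27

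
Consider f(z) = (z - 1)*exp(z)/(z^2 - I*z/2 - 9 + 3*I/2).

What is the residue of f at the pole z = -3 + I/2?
Write f(z) = P(z)/Q(z) with P(z) = (z - 1)*exp(z) and Q(z) = z^2 - I*z/2 - 9 + 3*I/2.
The denominator factors as Q(z) = (z - 3)*(z + 3 - I/2), so z = -3 + I/2 is a simple zero of Q and P is analytic there; z = -3 + I/2 is therefore a simple pole and
  Res(f, z₀) = P(z₀)/Q'(z₀).

Q'(z) = 2*z - I/2, so Q'(-3 + I/2) = -6 + I/2.
P(-3 + I/2) = (-4 + I/2)*exp(-3 + I/2).

Res(f, -3 + I/2) = ((-4 + I/2)*exp(-3 + I/2))/(-6 + I/2) = (97/145 - 4*I/145)*exp(-3 + I/2)

Final answer: (97/145 - 4*I/145)*exp(-3 + I/2)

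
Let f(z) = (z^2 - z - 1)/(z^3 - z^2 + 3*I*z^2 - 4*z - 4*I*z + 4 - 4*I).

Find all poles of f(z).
The singularities of f are the zeros of the denominator. Factoring,
  z^3 - z^2 + 3*I*z^2 - 4*z - 4*I*z + 4 - 4*I = (z - 2)*(z + 2*I)*(z + 1 + I)
so the candidates are z = 2, z = -2*I, z = -1 - I.

Check the numerator P(z) = z^2 - z - 1 at each one:
  P(2) = 1 ≠ 0, so z = 2 is a (simple) pole.
  P(-2*I) = -5 + 2*I ≠ 0, so z = -2*I is a (simple) pole.
  P(-1 - I) = 3*I ≠ 0, so z = -1 - I is a (simple) pole.

Poles of f: {-1 - I, -2*I, 2}

Final answer: {-1 - I, -2*I, 2}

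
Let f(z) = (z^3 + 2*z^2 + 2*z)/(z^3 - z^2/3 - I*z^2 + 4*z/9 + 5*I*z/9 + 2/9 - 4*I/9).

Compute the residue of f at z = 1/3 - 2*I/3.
Write f(z) = P(z)/Q(z) with P(z) = z^3 + 2*z^2 + 2*z and Q(z) = z^3 - z^2/3 - I*z^2 + 4*z/9 + 5*I*z/9 + 2/9 - 4*I/9.
The denominator factors as Q(z) = (z - 1/3 + 2*I/3)*(z - I)*(z - 2*I/3), so z = 1/3 - 2*I/3 is a simple zero of Q and P is analytic there; z = 1/3 - 2*I/3 is therefore a simple pole and
  Res(f, z₀) = P(z₀)/Q'(z₀).

Q'(z) = 3*z^2 - 2*z/3 - 2*I*z + 4/9 + 5*I/9, so Q'(1/3 - 2*I/3) = -19/9 - I.
P(1/3 - 2*I/3) = -11/27 - 58*I/27.

Res(f, 1/3 - 2*I/3) = (-11/27 - 58*I/27)/(-19/9 - I) = 43/78 + 59*I/78

Final answer: 43/78 + 59*I/78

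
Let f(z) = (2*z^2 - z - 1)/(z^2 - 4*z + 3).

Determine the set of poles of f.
The singularities of f are the zeros of the denominator. Factoring,
  z^2 - 4*z + 3 = (z - 1)*(z - 3)
so the candidates are z = 1, z = 3.

Check the numerator P(z) = 2*z^2 - z - 1 at each one:
  P(1) = 0, so the factor (z - 1) cancels and z = 1 is only a removable singularity, not a pole.
  P(3) = 14 ≠ 0, so z = 3 is a (simple) pole.

Poles of f: {3}

Final answer: {3}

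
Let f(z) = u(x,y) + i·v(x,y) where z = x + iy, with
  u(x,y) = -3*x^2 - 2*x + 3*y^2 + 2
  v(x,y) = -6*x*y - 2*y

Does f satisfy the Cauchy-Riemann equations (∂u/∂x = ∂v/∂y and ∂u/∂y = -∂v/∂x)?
∂u/∂x = -6*x - 2
∂v/∂y = -6*x - 2
∂u/∂y = 6*y
∂v/∂x = -6*y
∂u/∂x = ∂v/∂y and ∂u/∂y = -∂v/∂x hold identically; f is analytic.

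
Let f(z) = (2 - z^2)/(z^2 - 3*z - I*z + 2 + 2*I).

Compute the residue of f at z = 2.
-1 - I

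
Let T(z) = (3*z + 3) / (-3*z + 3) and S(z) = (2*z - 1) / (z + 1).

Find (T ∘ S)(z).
(T ∘ S)(z) = T(S(z)) = ((3)*S(z) + (3))/((-3)*S(z) + (3)). Multiply numerator and denominator by z + 1:
  numerator:   (3)*(2*z - 1) + (3)*(z + 1) = 9*z
  denominator: (-3)*(2*z - 1) + (3)*(z + 1) = -3*z + 6
(T ∘ S)(z) = 9*z/(-3*z + 6) = -3*z/(z - 2)

Final answer: -3*z/(z - 2)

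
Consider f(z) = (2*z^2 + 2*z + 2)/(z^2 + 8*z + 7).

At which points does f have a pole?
The singularities of f are the zeros of the denominator. Factoring,
  z^2 + 8*z + 7 = (z + 1)*(z + 7)
so the candidates are z = -1, z = -7.

Check the numerator P(z) = 2*z^2 + 2*z + 2 at each one:
  P(-1) = 2 ≠ 0, so z = -1 is a (simple) pole.
  P(-7) = 86 ≠ 0, so z = -7 is a (simple) pole.

Poles of f: {-7, -1}

Final answer: {-7, -1}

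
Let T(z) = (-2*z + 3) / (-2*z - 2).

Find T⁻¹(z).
Set w = T(z) = (-2*z + 3) / (-2*z - 2) and solve for z:
  w*(-2*z - 2) = -2*z + 3
  -2*w + z*(2 - 2*w) - 3 = 0
  z*(2 - 2*w) = 2*w + 3
  z = (-2*w - 3)/(2*w - 2)
Renaming the variable, T⁻¹(z) = (-2*z - 3)/(2*z - 2).
(Check: ad - bc = 10 ≠ 0, so T is invertible.)

Final answer: (-2*z - 3)/(2*z - 2)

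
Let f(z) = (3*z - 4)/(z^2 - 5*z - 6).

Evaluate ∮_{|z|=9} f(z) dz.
6*I*pi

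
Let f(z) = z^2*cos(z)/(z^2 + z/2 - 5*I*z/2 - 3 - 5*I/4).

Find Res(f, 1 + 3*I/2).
Write f(z) = P(z)/Q(z) with P(z) = z^2*cos(z) and Q(z) = z^2 + z/2 - 5*I*z/2 - 3 - 5*I/4.
The denominator factors as Q(z) = (z - 1 - 3*I/2)*(z + 3/2 - I), so z = 1 + 3*I/2 is a simple zero of Q and P is analytic there; z = 1 + 3*I/2 is therefore a simple pole and
  Res(f, z₀) = P(z₀)/Q'(z₀).

Q'(z) = 2*z + 1/2 - 5*I/2, so Q'(1 + 3*I/2) = 5/2 + I/2.
P(1 + 3*I/2) = (-5/4 + 3*I)*cos(1 + 3*I/2).

Res(f, 1 + 3*I/2) = ((-5/4 + 3*I)*cos(1 + 3*I/2))/(5/2 + I/2) = (-1/4 + 5*I/4)*cos(1 + 3*I/2)

Final answer: (-1/4 + 5*I/4)*cos(1 + 3*I/2)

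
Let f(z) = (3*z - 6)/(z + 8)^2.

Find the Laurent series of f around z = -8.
Put w = z - (-8), i.e. z = w - 8. The denominator is w^2, so it suffices to rewrite the numerator in powers of w.

P(z) = 3*z - 6
P(w - 8) = -30 + 3*w

Dividing each term by w^2:
  f = -30/w^2 + 3/w

Substituting back w = z + 8:
  f(z) = -30/(z + 8)^2 + 3/(z + 8)

The series is finite because the numerator is a polynomial; the negative powers form the principal part, and the coefficient of 1/(z + 8) gives Res(f, -8) = 3.

Final answer: -30/(z + 8)^2 + 3/(z + 8)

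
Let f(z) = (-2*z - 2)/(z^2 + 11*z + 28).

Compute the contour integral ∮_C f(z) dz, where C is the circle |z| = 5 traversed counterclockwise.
By the residue theorem, ∮_C f(z) dz = 2πi · (sum of the residues of f at the poles inside |z| = 5).

The denominator factors as (z + 7)*(z + 4), so the singularities of f are simple poles at z = -7, z = -4.
  |-7|² = 49 > 25 = 5², so this pole is outside the contour.
  |-4|² = 16 < 25 = 5², so this pole is inside the contour.

With P(z) = -2*z - 2 and Q(z) = z^2 + 11*z + 28, each pole is simple, so Res(f, z₀) = P(z₀)/Q'(z₀) with Q'(z) = 2*z + 11.
  Res(f, -4) = P(-4)/Q'(-4) = (6)/(3) = 2

∮_C f(z) dz = 2πi · (2) = 4*I*pi

Final answer: 4*I*pi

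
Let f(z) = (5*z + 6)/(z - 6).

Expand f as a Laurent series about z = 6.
Put w = z - (6), i.e. z = w + 6. The denominator is w, so it suffices to rewrite the numerator in powers of w.

P(z) = 5*z + 6
P(w + 6) = 36 + 5*w

Dividing each term by w:
  f = 36/w + 5

Substituting back w = z - 6:
  f(z) = 36/(z - 6) + 5

The series is finite because the numerator is a polynomial; the negative powers form the principal part, and the coefficient of 1/(z - 6) gives Res(f, 6) = 36.

Final answer: 36/(z - 6) + 5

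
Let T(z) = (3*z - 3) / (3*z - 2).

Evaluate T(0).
3/2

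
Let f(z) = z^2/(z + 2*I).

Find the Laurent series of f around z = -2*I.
Put w = z - (-2*I), i.e. z = w - 2*I. The denominator is w, so it suffices to rewrite the numerator in powers of w.

P(z) = z^2
P(w - 2*I) = -4 - 4*I*w + w^2

Dividing each term by w:
  f = -4/w - 4*I + w

Substituting back w = z + 2*I:
  f(z) = -4/(z + 2*I) - 4*I + (z + 2*I)

The series is finite because the numerator is a polynomial; the negative powers form the principal part, and the coefficient of 1/(z + 2*I) gives Res(f, -2*I) = -4.

Final answer: -4/(z + 2*I) - 4*I + (z + 2*I)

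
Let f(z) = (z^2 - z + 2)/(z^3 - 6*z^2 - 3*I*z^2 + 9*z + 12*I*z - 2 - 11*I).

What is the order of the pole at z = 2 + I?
Factor the denominator:
  z^3 - 6*z^2 - 3*I*z^2 + 9*z + 12*I*z - 2 - 11*I = (z - 2 - I)^3

The numerator P(z) = z^2 - z + 2 has P(2 + I) = 3 + 3*I ≠ 0, so no factor of (z - 2 - I) cancels.
Near z = 2 + I we can therefore write f(z) = g(z)/(z - 2 - I)^3 with g analytic at 2 + I and g(2 + I) ≠ 0 (g is just the numerator).

Hence z = 2 + I is a pole of order 3.

Final answer: 3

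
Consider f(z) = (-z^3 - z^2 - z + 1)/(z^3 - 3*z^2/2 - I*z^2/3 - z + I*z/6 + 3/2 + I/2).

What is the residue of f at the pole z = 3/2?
Write f(z) = P(z)/Q(z) with P(z) = -z^3 - z^2 - z + 1 and Q(z) = z^3 - 3*z^2/2 - I*z^2/3 - z + I*z/6 + 3/2 + I/2.
The denominator factors as Q(z) = (z - 1 - I/3)*(z + 1)*(z - 3/2), so z = 3/2 is a simple zero of Q and P is analytic there; z = 3/2 is therefore a simple pole and
  Res(f, z₀) = P(z₀)/Q'(z₀).

Q'(z) = 3*z^2 - 3*z - 2*I*z/3 - 1 + I/6, so Q'(3/2) = 5/4 - 5*I/6.
P(3/2) = -49/8.

Res(f, 3/2) = (-49/8)/(5/4 - 5*I/6) = -441/130 - 147*I/65

Final answer: -441/130 - 147*I/65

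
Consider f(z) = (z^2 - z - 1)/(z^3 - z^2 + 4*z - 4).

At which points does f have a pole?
The singularities of f are the zeros of the denominator. Factoring,
  z^3 - z^2 + 4*z - 4 = (z + 2*I)*(z - 1)*(z - 2*I)
so the candidates are z = -2*I, z = 1, z = 2*I.

Check the numerator P(z) = z^2 - z - 1 at each one:
  P(-2*I) = -5 + 2*I ≠ 0, so z = -2*I is a (simple) pole.
  P(1) = -1 ≠ 0, so z = 1 is a (simple) pole.
  P(2*I) = -5 - 2*I ≠ 0, so z = 2*I is a (simple) pole.

Poles of f: {-2*I, 2*I, 1}

Final answer: {-2*I, 2*I, 1}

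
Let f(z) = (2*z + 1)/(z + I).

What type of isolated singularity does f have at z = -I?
Write f(z) = g(z)/(z + I) with g(z) = 2*z + 1.
g is entire and g(-I) = 1 - 2*I ≠ 0, so no factor of (z + I) cancels: the Laurent expansion of f about z = -I starts at the power -1, i.e. lim_{z→z₀} (z - z₀) f(z) = 1 - 2*I is finite and nonzero.
So z = -I is a pole of order 1.

Final answer: pole of order 1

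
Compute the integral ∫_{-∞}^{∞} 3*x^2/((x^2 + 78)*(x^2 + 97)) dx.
3*pi*(-sqrt(78) + sqrt(97))/19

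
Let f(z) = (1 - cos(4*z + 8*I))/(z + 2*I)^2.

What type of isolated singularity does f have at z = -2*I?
removable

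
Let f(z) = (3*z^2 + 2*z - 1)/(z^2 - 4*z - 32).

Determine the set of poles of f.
{-4, 8}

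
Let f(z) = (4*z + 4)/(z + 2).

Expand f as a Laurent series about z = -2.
-4/(z + 2) + 4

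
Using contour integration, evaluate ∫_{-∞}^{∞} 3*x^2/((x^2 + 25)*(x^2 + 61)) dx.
Let f(z) = 3*z^2/((z^2 + 25)*(z^2 + 61)). The denominator has no real zeros and deg Q - deg P = 2 ≥ 2, so the integral of f over the upper semicircle |z| = R tends to 0 as R → ∞. Closing the contour in the upper half-plane,
  ∫_{-∞}^{∞} f(x) dx = 2πi · Σ Res(f, z_k)  over the poles with Im z_k > 0.

Zeros of the denominator: z^2 + 61 = 0 gives z = ±sqrt(61)*I; z^2 + 25 = 0 gives z = ±5*I.
Upper half-plane: z = 5*I, z = sqrt(61)*I (simple).

Each pole is a simple zero of Q(z) = z^4 + 86*z^2 + 1525, so Res(f, z₀) = P(z₀)/Q'(z₀) with P(z) = 3*z^2, Q'(z) = 4*z^3 + 172*z:
  Res(f, 5*I) = (-75)/(360*I) = 5*I/24
  Res(f, sqrt(61)*I) = (-183)/(-72*sqrt(61)*I) = -sqrt(61)*I/24

Sum of residues: I*(5 - sqrt(61))/24
∫_{-∞}^{∞} f(x) dx = 2πi · (I*(5 - sqrt(61))/24) = pi*(-5 + sqrt(61))/12

Final answer: pi*(-5 + sqrt(61))/12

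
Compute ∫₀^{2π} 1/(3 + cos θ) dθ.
Let J = ∫₀^{2π} dθ/(3 + cos θ).
Put z = e^{iθ}: then cos θ = (z + 1/z)/2, dθ = dz/(iz), and z runs once counterclockwise around |z| = 1:
  J = ∮_{|z|=1} 1/(3 + (z + 1/z)/2) · dz/(iz) = (2/i) ∮_{|z|=1} dz/(z^2 + 6*z + 1).
The roots of z^2 + 6*z + 1 are z = (-3 ± sqrt(3^2 - 1^2)), with sqrt(8) = 2*sqrt(2); their product is 1, so only z₊ = -3 + 2*sqrt(2) lies inside the unit circle (z₋ = -3 - 2*sqrt(2) lies outside).
z₊ is a simple zero of q(z) = z^2 + 6*z + 1, so Res(1/q, z₊) = 1/q'(z₊) with q'(z) = 2*z + 6; and q'(z₊) = (z₊ - z₋) = 4*sqrt(2).
Therefore J = (2/i) · 2πi · 1/(4*sqrt(2)) = 2*pi/(2*sqrt(2)) = sqrt(2)*pi/2

Final answer: sqrt(2)*pi/2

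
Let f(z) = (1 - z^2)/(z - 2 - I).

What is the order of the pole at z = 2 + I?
Factor the denominator:
  z - 2 - I = (z - 2 - I)

The numerator P(z) = 1 - z^2 has P(2 + I) = -2 - 4*I ≠ 0, so no factor of (z - 2 - I) cancels.
Near z = 2 + I we can therefore write f(z) = g(z)/(z - 2 - I) with g analytic at 2 + I and g(2 + I) ≠ 0 (g is just the numerator).

Hence z = 2 + I is a pole of order 1.

Final answer: 1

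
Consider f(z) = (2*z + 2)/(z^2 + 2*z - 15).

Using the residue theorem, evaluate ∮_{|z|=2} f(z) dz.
0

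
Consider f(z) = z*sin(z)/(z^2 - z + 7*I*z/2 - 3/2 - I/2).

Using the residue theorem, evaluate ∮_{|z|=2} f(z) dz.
By the residue theorem, ∮_C f(z) dz = 2πi · (sum of the residues of f at the poles inside |z| = 2).

The denominator factors as (z + I/2)*(z - 1 + 3*I), so the singularities of f are simple poles at z = -I/2, z = 1 - 3*I.
  |-I/2|² = 1/4 < 4 = 2², so this pole is inside the contour.
  |1 - 3*I|² = 10 > 4 = 2², so this pole is outside the contour.

With P(z) = z*sin(z) and Q(z) = z^2 - z + 7*I*z/2 - 3/2 - I/2, each pole is simple, so Res(f, z₀) = P(z₀)/Q'(z₀) with Q'(z) = 2*z - 1 + 7*I/2.
  Res(f, -I/2) = P(-I/2)/Q'(-I/2) = (-sinh(1/2)/2)/(-1 + 5*I/2) = (2/29 + 5*I/29)*sinh(1/2)

∮_C f(z) dz = 2πi · ((2/29 + 5*I/29)*sinh(1/2)) = pi*(-10/29 + 4*I/29)*sinh(1/2)

Final answer: pi*(-10/29 + 4*I/29)*sinh(1/2)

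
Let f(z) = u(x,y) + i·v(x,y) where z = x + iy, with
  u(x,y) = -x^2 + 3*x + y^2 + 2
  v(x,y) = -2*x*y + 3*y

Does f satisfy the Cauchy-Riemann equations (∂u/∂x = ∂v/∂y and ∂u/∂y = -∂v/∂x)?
∂u/∂x = 3 - 2*x
∂v/∂y = 3 - 2*x
∂u/∂y = 2*y
∂v/∂x = -2*y
∂u/∂x = ∂v/∂y and ∂u/∂y = -∂v/∂x hold identically; f is analytic.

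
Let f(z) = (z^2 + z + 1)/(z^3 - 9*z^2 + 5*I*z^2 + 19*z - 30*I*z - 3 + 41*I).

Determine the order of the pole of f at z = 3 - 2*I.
2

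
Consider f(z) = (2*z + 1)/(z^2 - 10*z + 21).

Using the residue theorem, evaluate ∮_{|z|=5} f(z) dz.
By the residue theorem, ∮_C f(z) dz = 2πi · (sum of the residues of f at the poles inside |z| = 5).

The denominator factors as (z - 3)*(z - 7), so the singularities of f are simple poles at z = 3, z = 7.
  |3|² = 9 < 25 = 5², so this pole is inside the contour.
  |7|² = 49 > 25 = 5², so this pole is outside the contour.

With P(z) = 2*z + 1 and Q(z) = z^2 - 10*z + 21, each pole is simple, so Res(f, z₀) = P(z₀)/Q'(z₀) with Q'(z) = 2*z - 10.
  Res(f, 3) = P(3)/Q'(3) = (7)/(-4) = -7/4

∮_C f(z) dz = 2πi · (-7/4) = -7*I*pi/2

Final answer: -7*I*pi/2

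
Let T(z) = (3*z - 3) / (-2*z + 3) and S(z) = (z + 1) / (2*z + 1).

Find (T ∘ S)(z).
-3*z/(4*z + 1)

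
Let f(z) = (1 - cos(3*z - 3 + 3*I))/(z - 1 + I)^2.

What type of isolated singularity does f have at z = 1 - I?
Let u = z - 1 + I. The argument of cos is 3*z - 3 + 3*I = 3u, so
  f = (1 - cos(3u))/u^2 = ((3u)^2/2 - (3u)^4/24 + ...)/u^2 = 9/2 - (27/8)*u^2 + ...
The Laurent expansion about u = 0 has no negative powers; equivalently lim_{z→1 - I} f(z) = 9/2 exists and is finite.
So the singularity is removable.

Final answer: removable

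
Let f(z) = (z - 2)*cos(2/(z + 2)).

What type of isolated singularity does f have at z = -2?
Let u = z + 2. Then
  cos(2/u) = Σ_{k≥0} (-1)^k (2)^(2k)/((2k)!·u^(2k)) = 1 - 2/u^2 + 2/(3*u^4) + ...
which has infinitely many negative powers of u, so cos(2/(z + 2)) has an essential singularity at z = -2.
The extra factor z - 2 is a nonzero polynomial; if the product had at most a pole at z = -2, dividing by that polynomial would leave cos(2/(z + 2)) with at most a pole too — contradiction. (Equivalently, the product's Laurent series still has infinitely many negative powers.)
So the singularity is essential.

Final answer: essential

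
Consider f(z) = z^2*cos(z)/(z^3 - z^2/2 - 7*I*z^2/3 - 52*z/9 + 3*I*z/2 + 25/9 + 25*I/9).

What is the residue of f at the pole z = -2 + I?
(2484/6641 - 2142*I/6641)*cos(2 - I)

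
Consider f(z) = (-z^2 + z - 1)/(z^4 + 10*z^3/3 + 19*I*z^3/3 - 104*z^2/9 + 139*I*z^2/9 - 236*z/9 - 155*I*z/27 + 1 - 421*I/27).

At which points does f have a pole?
The singularities of f are the zeros of the denominator. Factoring,
  z^4 + 10*z^3/3 + 19*I*z^3/3 - 104*z^2/9 + 139*I*z^2/9 - 236*z/9 - 155*I*z/27 + 1 - 421*I/27 = (z - 1/3 + I)*(z - 1/3 + 2*I)*(z + 2 + I/3)*(z + 2 + 3*I)
so the candidates are z = 1/3 - I, z = 1/3 - 2*I, z = -2 - I/3, z = -2 - 3*I.

Check the numerator P(z) = -z^2 + z - 1 at each one:
  P(1/3 - I) = 2/9 - I/3 ≠ 0, so z = 1/3 - I is a (simple) pole.
  P(1/3 - 2*I) = 29/9 - 2*I/3 ≠ 0, so z = 1/3 - 2*I is a (simple) pole.
  P(-2 - I/3) = -62/9 - 5*I/3 ≠ 0, so z = -2 - I/3 is a (simple) pole.
  P(-2 - 3*I) = 2 - 15*I ≠ 0, so z = -2 - 3*I is a (simple) pole.

Poles of f: {-2 - 3*I, -2 - I/3, 1/3 - 2*I, 1/3 - I}

Final answer: {-2 - 3*I, -2 - I/3, 1/3 - 2*I, 1/3 - I}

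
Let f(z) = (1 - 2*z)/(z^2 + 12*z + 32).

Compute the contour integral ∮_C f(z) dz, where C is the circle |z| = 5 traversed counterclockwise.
By the residue theorem, ∮_C f(z) dz = 2πi · (sum of the residues of f at the poles inside |z| = 5).

The denominator factors as (z + 4)*(z + 8), so the singularities of f are simple poles at z = -4, z = -8.
  |-4|² = 16 < 25 = 5², so this pole is inside the contour.
  |-8|² = 64 > 25 = 5², so this pole is outside the contour.

With P(z) = 1 - 2*z and Q(z) = z^2 + 12*z + 32, each pole is simple, so Res(f, z₀) = P(z₀)/Q'(z₀) with Q'(z) = 2*z + 12.
  Res(f, -4) = P(-4)/Q'(-4) = (9)/(4) = 9/4

∮_C f(z) dz = 2πi · (9/4) = 9*I*pi/2

Final answer: 9*I*pi/2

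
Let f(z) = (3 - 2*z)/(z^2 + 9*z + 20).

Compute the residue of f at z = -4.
Write f(z) = P(z)/Q(z) with P(z) = 3 - 2*z and Q(z) = z^2 + 9*z + 20.
The denominator factors as Q(z) = (z + 4)*(z + 5), so z = -4 is a simple zero of Q and P is analytic there; z = -4 is therefore a simple pole and
  Res(f, z₀) = P(z₀)/Q'(z₀).

Q'(z) = 2*z + 9, so Q'(-4) = 1.
P(-4) = 11.

Res(f, -4) = (11)/(1) = 11

Final answer: 11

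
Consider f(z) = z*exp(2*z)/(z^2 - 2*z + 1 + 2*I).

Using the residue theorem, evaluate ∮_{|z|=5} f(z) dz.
By the residue theorem, ∮_C f(z) dz = 2πi · (sum of the residues of f at the poles inside |z| = 5).

The denominator factors as (z - 2 + I)*(z - I), so the singularities of f are simple poles at z = 2 - I, z = I.
  |2 - I|² = 5 < 25 = 5², so this pole is inside the contour.
  |I|² = 1 < 25 = 5², so this pole is inside the contour.

With P(z) = z*exp(2*z) and Q(z) = z^2 - 2*z + 1 + 2*I, each pole is simple, so Res(f, z₀) = P(z₀)/Q'(z₀) with Q'(z) = 2*z - 2.
  Res(f, 2 - I) = P(2 - I)/Q'(2 - I) = ((2 - I)*exp(4 - 2*I))/(2 - 2*I) = (3/4 + I/4)*exp(4 - 2*I)
  Res(f, I) = P(I)/Q'(I) = (I*exp(2*I))/(-2 + 2*I) = (1/4 - I/4)*exp(2*I)

Sum of residues inside C: (3/4 + I/4)*exp(4 - 2*I) + (1/4 - I/4)*exp(2*I)
∮_C f(z) dz = 2πi · ((3/4 + I/4)*exp(4 - 2*I) + (1/4 - I/4)*exp(2*I)) = pi*(-1/2 + 3*I/2)*exp(4 - 2*I) + pi*(1/2 + I/2)*exp(2*I)

Final answer: pi*(-1/2 + 3*I/2)*exp(4 - 2*I) + pi*(1/2 + I/2)*exp(2*I)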